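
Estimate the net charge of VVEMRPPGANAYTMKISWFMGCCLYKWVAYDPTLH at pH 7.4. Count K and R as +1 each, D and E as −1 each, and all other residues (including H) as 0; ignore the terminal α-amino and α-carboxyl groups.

Positive (K, R): R5, K15, K26 → +3.
Negative (D, E): E3, D31 → −2.
Net charge = (+3) + (−2) = +1.

+1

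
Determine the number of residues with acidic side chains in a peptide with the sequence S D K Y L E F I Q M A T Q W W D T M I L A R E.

Only D (aspartate) and E (glutamate) carry a side-chain carboxylic acid.
Matching residues: D2, E6, D16, E23.

4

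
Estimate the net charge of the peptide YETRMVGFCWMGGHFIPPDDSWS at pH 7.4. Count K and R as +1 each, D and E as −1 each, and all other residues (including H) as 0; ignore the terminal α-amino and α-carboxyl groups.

Positive (K, R): R4 → +1.
Negative (D, E): E2, D19, D20 → −3.
Net charge = (+1) + (−3) = −2.

-2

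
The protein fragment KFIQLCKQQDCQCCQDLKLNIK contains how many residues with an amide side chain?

6

Asparagine (N) and glutamine (Q) have uncharged amide side chains.
Matching residues: Q4, Q8, Q9, Q12, Q15, N20.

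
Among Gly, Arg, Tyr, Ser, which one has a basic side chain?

Lysine (K), arginine (R), and histidine (H) have basic, nitrogen-containing side chains.
Of the listed options, only Arg belongs to this group.

Arg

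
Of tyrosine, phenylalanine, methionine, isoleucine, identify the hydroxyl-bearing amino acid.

S, T, and Y are the three residues with a side-chain hydroxyl.
Of the listed options, only tyrosine belongs to this group.

tyrosine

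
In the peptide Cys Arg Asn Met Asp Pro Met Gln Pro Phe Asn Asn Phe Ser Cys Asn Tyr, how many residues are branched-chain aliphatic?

V, L, and I make up the branched-chain aliphatic group.
None of the 17 residues belong to this group.

0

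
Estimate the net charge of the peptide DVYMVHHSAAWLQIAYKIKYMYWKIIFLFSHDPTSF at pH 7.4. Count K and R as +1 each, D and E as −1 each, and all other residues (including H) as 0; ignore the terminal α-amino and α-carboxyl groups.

+1

Positive (K, R): K17, K19, K24 → +3.
Negative (D, E): D1, D32 → −2.
Net charge = (+3) + (−2) = +1.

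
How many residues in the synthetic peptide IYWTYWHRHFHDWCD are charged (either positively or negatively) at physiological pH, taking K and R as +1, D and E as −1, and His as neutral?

3

Charged side chains at pH ~7.4: K, R (positive); D, E (negative).
Matching residues: R8, D12, D15.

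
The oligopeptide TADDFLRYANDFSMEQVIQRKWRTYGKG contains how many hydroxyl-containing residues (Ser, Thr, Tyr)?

Matching residues: T1, Y8, S13, T24, Y25.

5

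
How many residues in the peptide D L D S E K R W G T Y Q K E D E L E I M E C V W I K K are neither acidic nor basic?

Acidic: D, E. Basic: K, R, H. All other residues are neither.
Matching residues: L2, S4, W8, G9, T10, Y11, Q12, L17, I19, M20, C22, V23, W24, I25.

14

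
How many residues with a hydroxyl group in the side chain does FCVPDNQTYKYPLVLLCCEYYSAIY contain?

7

S, T, and Y are the three residues with a side-chain hydroxyl.
Matching residues: T8, Y9, Y11, Y20, Y21, S22, Y25.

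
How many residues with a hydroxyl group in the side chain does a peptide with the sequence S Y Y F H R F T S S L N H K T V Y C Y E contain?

9

The –OH-bearing residues are Ser, Thr (aliphatic alcohols), and Tyr (phenol).
Matching residues: S1, Y2, Y3, T8, S9, S10, T15, Y17, Y19.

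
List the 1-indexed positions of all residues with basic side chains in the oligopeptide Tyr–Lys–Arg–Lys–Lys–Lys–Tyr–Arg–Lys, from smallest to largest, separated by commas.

2, 3, 4, 5, 6, 8, 9

K, R, and H are the three residues with basic side chains (ε-amine, guanidinium, and imidazole respectively).
Matching residues: Lys2, Arg3, Lys4, Lys5, Lys6, Arg8, Lys9.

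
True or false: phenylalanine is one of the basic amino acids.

Lysine (K), arginine (R), and histidine (H) have basic, nitrogen-containing side chains.
Phenylalanine is not in this group.

False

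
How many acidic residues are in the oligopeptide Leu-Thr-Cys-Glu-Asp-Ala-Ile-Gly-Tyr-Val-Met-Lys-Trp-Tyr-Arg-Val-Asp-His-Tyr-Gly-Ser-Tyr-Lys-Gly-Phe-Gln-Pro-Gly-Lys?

The acidic residues are Asp (D) and Glu (E), whose side chains end in a carboxylate group.
Matching residues: Glu4, Asp5, Asp17.

3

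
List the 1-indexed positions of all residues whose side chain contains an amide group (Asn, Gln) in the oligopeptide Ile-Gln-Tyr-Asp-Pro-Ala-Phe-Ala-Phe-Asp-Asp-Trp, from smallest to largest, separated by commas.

Matching residues: Gln2.

2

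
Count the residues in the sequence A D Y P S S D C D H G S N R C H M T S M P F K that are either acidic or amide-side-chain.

4

Acidic: D, E. Amide-side-chain: N, Q.
Acidic residues here: D2, D7, D9 (3).
Amide-side-chain residues here: N13 (1).
The two groups share no amino acid, so total = 3 + 1 = 4.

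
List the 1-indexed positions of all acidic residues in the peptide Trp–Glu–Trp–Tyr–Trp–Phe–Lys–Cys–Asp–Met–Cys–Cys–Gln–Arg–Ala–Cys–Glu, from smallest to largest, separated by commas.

2, 9, 17

Only D (aspartate) and E (glutamate) carry a side-chain carboxylic acid.
Matching residues: Glu2, Asp9, Glu17.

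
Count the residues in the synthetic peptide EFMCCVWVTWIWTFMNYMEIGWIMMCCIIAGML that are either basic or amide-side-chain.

1

Basic: H, K, R. Amide-side-chain: N, Q.
Basic residues here: none (0).
Amide-side-chain residues here: N16 (1).
The two groups share no amino acid, so total = 0 + 1 = 1.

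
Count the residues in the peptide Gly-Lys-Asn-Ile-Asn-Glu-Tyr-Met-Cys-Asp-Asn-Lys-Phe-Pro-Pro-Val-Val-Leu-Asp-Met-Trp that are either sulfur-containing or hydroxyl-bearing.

4

Sulfur-containing: C, M. Hydroxyl-bearing: S, T, Y.
Sulfur-containing residues here: Met8, Cys9, Met20 (3).
Hydroxyl-bearing residues here: Tyr7 (1).
The two groups share no amino acid, so total = 3 + 1 = 4.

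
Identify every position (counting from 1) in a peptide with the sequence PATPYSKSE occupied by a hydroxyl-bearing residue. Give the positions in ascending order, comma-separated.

3, 5, 6, 8

S, T, and Y are the three residues with a side-chain hydroxyl.
Matching residues: T3, Y5, S6, S8.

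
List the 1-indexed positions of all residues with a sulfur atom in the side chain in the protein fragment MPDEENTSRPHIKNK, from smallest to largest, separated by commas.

The sulfur-bearing residues are cysteine (–SH) and methionine (–S–CH₃).
Matching residues: M1.

1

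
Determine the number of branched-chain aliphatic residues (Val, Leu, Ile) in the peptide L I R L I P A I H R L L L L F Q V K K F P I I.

Matching residues: L1, I2, L4, I5, I8, L11, L12, L13, L14, V17, I22, I23.

12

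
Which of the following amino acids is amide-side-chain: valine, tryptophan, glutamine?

glutamine

Asparagine (N) and glutamine (Q) have uncharged amide side chains.
Of the listed options, only glutamine belongs to this group.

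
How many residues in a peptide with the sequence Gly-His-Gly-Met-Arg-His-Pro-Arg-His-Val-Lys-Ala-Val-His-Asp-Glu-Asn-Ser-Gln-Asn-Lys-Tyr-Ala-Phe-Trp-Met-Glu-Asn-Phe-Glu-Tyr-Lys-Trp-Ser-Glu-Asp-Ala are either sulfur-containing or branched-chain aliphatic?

Sulfur-containing: C, M. Branched-chain aliphatic: I, L, V.
Sulfur-containing residues here: Met4, Met26 (2).
Branched-chain aliphatic residues here: Val10, Val13 (2).
The two groups share no amino acid, so total = 2 + 2 = 4.

4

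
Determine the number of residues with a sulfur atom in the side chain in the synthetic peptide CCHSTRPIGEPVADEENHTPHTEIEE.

Cysteine (C, thiol) and methionine (M, thioether) are the two sulfur-containing amino acids.
Matching residues: C1, C2.

2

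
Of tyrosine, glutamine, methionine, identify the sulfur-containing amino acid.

Only Cys (C) and Met (M) have a sulfur atom in the side chain.
Of the listed options, only methionine belongs to this group.

methionine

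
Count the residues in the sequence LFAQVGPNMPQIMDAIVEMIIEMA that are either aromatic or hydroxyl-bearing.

1

Aromatic: F, W, Y. Hydroxyl-bearing: S, T, Y.
Aromatic residues here: F2 (1).
Hydroxyl-bearing residues here: none (0).
(Y belongs to both groups, but none appear in this sequence.) Total = 1 + 0 = 1.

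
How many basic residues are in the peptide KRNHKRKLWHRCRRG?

10

K, R, and H are the three residues with basic side chains (ε-amine, guanidinium, and imidazole respectively).
Matching residues: K1, R2, H4, K5, R6, K7, H10, R11, R13, R14.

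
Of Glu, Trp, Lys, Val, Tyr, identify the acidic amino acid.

The acidic residues are Asp (D) and Glu (E), whose side chains end in a carboxylate group.
Of the listed options, only Glu belongs to this group.

Glu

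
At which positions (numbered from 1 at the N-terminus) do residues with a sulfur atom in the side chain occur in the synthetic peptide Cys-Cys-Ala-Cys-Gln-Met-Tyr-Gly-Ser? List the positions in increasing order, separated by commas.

1, 2, 4, 6

Cysteine (C, thiol) and methionine (M, thioether) are the two sulfur-containing amino acids.
Matching residues: Cys1, Cys2, Cys4, Met6.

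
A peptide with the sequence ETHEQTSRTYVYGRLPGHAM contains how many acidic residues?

Aspartate (D) and glutamate (E) have carboxylic-acid side chains and are the acidic amino acids.
Matching residues: E1, E4.

2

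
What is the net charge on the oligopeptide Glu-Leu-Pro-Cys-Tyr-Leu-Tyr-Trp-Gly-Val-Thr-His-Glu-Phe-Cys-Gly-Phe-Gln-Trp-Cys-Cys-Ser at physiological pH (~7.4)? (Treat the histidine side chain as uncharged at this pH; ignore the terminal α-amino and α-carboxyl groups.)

Near pH 7.4, K and R contribute +1 each, D and E contribute −1 each, and every other side chain (His included, as stated) is uncharged.
Positive (K, R): none → +0.
Negative (D, E): Glu1, Glu13 → −2.
Net charge = (+0) + (−2) = −2.

-2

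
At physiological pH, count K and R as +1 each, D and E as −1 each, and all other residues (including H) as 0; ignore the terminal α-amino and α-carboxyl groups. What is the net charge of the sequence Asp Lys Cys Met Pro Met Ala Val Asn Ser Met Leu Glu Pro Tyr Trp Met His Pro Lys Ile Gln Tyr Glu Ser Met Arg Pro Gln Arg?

Positive (K, R): Lys2, Lys20, Arg27, Arg30 → +4.
Negative (D, E): Asp1, Glu13, Glu24 → −3.
Net charge = (+4) + (−3) = +1.

+1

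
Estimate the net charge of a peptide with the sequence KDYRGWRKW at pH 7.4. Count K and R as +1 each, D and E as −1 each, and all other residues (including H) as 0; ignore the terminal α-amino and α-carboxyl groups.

Positive (K, R): K1, R4, R7, K8 → +4.
Negative (D, E): D2 → −1.
Net charge = (+4) + (−1) = +3.

+3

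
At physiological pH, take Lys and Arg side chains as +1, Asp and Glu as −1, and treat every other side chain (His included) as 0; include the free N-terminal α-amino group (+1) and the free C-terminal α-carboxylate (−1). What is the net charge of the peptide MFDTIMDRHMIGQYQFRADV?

-1

Positive (K, R): R8, R17 → +2.
Negative (D, E): D3, D7, D19 → −3.
The N-terminus (+1) and C-terminus (−1) cancel.
Net charge = (+2) + (−3) = −1.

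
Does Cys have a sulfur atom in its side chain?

Only Cys (C) and Met (M) have a sulfur atom in the side chain.
Cysteine is in this group.

Yes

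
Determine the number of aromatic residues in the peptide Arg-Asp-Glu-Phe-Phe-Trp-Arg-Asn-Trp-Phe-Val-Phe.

Phenylalanine (F), tryptophan (W), and tyrosine (Y) have aromatic ring side chains.
Matching residues: Phe4, Phe5, Trp6, Trp9, Phe10, Phe12.

6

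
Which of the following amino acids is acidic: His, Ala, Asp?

Asp

Aspartate (D) and glutamate (E) have carboxylic-acid side chains and are the acidic amino acids.
Of the listed options, only Asp belongs to this group.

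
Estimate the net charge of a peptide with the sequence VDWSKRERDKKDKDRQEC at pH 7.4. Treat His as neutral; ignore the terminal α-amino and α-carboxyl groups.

+1

At pH ~7.4 the Lys and Arg side chains are protonated (+1), the Asp and Glu side chains are deprotonated (−1), and with His taken as neutral all other side chains carry no charge.
Positive (K, R): K5, R6, R8, K10, K11, K13, R15 → +7.
Negative (D, E): D2, E7, D9, D12, D14, E17 → −6.
Net charge = (+7) + (−6) = +1.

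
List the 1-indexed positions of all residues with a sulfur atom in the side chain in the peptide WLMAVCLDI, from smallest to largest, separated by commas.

Only Cys (C) and Met (M) have a sulfur atom in the side chain.
Matching residues: M3, C6.

3, 6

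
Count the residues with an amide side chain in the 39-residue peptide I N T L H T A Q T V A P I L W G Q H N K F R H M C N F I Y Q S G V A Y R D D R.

The amide-side-chain residues are Asn (N) and Gln (Q).
Matching residues: N2, Q8, Q17, N19, N26, Q30.

6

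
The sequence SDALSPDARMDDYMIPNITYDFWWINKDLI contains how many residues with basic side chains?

2

K, R, and H are the three residues with basic side chains (ε-amine, guanidinium, and imidazole respectively).
Matching residues: R9, K27.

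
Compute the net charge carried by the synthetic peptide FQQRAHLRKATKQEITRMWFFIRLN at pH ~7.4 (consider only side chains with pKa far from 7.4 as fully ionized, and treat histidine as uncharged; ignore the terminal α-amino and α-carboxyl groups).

+5

At pH ~7.4 the Lys and Arg side chains are protonated (+1), the Asp and Glu side chains are deprotonated (−1), and with His taken as neutral all other side chains carry no charge.
Positive (K, R): R4, R8, K9, K12, R17, R23 → +6.
Negative (D, E): E14 → −1.
Net charge = (+6) + (−1) = +5.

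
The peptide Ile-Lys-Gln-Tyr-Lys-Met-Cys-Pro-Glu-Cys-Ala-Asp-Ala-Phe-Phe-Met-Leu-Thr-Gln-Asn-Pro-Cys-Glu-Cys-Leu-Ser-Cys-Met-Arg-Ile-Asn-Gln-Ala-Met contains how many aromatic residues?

The aromatic amino acids are Phe (F, benzyl), Trp (W, indole), and Tyr (Y, phenol).
Matching residues: Tyr4, Phe14, Phe15.

3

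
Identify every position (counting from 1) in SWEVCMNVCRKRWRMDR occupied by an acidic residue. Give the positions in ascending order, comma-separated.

Aspartate (D) and glutamate (E) have carboxylic-acid side chains and are the acidic amino acids.
Matching residues: E3, D16.

3, 16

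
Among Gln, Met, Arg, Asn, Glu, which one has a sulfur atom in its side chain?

Only Cys (C) and Met (M) have a sulfur atom in the side chain.
Of the listed options, only Met belongs to this group.

Met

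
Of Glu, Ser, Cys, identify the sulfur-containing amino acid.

Cys

The sulfur-bearing residues are cysteine (–SH) and methionine (–S–CH₃).
Of the listed options, only Cys belongs to this group.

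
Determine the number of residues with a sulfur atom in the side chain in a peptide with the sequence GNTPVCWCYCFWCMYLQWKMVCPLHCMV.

Only Cys (C) and Met (M) have a sulfur atom in the side chain.
Matching residues: C6, C8, C10, C13, M14, M20, C22, C26, M27.

9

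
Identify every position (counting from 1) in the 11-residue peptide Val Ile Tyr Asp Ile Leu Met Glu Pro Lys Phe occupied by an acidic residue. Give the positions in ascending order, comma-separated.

The acidic residues are Asp (D) and Glu (E), whose side chains end in a carboxylate group.
Matching residues: Asp4, Glu8.

4, 8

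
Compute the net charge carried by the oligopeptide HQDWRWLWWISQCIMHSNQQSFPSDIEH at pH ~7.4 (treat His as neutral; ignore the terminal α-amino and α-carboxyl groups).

The side chains ionized at physiological pH are Lys/Arg (+1) and Asp/Glu (−1); with His treated as neutral, nothing else contributes.
Positive (K, R): R5 → +1.
Negative (D, E): D3, D25, E27 → −3.
Net charge = (+1) + (−3) = −2.

-2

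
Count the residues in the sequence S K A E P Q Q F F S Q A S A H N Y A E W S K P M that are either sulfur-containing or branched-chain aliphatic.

1

Sulfur-containing: C, M. Branched-chain aliphatic: I, L, V.
Sulfur-containing residues here: M24 (1).
Branched-chain aliphatic residues here: none (0).
The two groups share no amino acid, so total = 1 + 0 = 1.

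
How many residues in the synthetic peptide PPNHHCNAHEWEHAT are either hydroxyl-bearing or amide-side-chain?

3

Hydroxyl-bearing: S, T, Y. Amide-side-chain: N, Q.
Hydroxyl-bearing residues here: T15 (1).
Amide-side-chain residues here: N3, N7 (2).
The two groups share no amino acid, so total = 1 + 2 = 3.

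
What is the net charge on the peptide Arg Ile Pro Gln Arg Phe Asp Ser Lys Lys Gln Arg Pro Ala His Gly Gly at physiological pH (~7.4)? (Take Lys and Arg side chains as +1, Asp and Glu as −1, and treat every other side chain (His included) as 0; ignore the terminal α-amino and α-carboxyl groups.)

+4

Positive (K, R): Arg1, Arg5, Lys9, Lys10, Arg12 → +5.
Negative (D, E): Asp7 → −1.
Net charge = (+5) + (−1) = +4.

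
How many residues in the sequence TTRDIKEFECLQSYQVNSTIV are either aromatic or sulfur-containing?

Aromatic: F, W, Y. Sulfur-containing: C, M.
Aromatic residues here: F8, Y14 (2).
Sulfur-containing residues here: C10 (1).
The two groups share no amino acid, so total = 2 + 1 = 3.

3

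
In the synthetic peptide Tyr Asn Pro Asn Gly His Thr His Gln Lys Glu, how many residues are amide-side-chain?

The amide-side-chain residues are Asn (N) and Gln (Q).
Matching residues: Asn2, Asn4, Gln9.

3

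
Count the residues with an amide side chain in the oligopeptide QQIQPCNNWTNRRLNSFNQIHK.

Only N (asparagine) and Q (glutamine) carry a side-chain carboxamide.
Matching residues: Q1, Q2, Q4, N7, N8, N11, N15, N18, Q19.

9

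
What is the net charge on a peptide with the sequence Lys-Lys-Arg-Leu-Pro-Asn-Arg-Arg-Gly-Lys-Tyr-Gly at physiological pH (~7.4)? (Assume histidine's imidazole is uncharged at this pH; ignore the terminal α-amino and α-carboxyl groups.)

+6

Near pH 7.4, K and R contribute +1 each, D and E contribute −1 each, and every other side chain (His included, as stated) is uncharged.
Positive (K, R): Lys1, Lys2, Arg3, Arg7, Arg8, Lys10 → +6.
Negative (D, E): none → −0.
Net charge = (+6) + (−0) = +6.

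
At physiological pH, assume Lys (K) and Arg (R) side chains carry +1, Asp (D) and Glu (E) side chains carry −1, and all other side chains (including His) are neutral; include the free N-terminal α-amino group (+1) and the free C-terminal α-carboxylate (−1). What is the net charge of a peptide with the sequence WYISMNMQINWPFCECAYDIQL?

-2

Positive (K, R): none → +0.
Negative (D, E): E15, D19 → −2.
The N-terminus (+1) and C-terminus (−1) cancel.
Net charge = (+0) + (−2) = −2.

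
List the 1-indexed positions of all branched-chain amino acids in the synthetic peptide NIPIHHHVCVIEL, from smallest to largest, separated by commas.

2, 4, 8, 10, 11, 13

The BCAAs are Val, Leu, and Ile — aliphatic side chains with a branch point.
Matching residues: I2, I4, V8, V10, I11, L13.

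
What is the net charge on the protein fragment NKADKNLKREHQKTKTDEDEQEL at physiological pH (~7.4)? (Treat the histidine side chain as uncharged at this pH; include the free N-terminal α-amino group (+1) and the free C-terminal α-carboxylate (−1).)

-1

At pH ~7.4 the Lys and Arg side chains are protonated (+1), the Asp and Glu side chains are deprotonated (−1), and with His taken as neutral all other side chains carry no charge.
Positive (K, R): K2, K5, K8, R9, K13, K15 → +6.
Negative (D, E): D4, E10, D17, E18, D19, E20, E22 → −7.
The N-terminus (+1) and C-terminus (−1) cancel.
Net charge = (+6) + (−7) = −1.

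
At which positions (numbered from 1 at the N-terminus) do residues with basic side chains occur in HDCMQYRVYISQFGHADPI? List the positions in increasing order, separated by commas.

1, 7, 15

The basic amino acids are Lys (K), Arg (R), and His (H).
Matching residues: H1, R7, H15.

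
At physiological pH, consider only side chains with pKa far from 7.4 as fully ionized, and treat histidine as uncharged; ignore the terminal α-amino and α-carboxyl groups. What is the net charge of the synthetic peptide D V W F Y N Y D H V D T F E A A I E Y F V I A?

-5

The side chains ionized at physiological pH are Lys/Arg (+1) and Asp/Glu (−1); with His treated as neutral, nothing else contributes.
Positive (K, R): none → +0.
Negative (D, E): D1, D8, D11, E14, E18 → −5.
Net charge = (+0) + (−5) = −5.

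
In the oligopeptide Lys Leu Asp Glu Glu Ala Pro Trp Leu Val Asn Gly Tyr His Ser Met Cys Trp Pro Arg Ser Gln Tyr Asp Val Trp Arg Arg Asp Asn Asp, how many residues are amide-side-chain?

3

Only N (asparagine) and Q (glutamine) carry a side-chain carboxamide.
Matching residues: Asn11, Gln22, Asn30.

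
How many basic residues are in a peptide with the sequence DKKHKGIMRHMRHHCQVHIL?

10

The basic amino acids are Lys (K), Arg (R), and His (H).
Matching residues: K2, K3, H4, K5, R9, H10, R12, H13, H14, H18.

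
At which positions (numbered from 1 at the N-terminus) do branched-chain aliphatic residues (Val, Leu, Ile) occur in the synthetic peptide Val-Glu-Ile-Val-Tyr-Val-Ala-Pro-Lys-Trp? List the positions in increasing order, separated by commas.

Matching residues: Val1, Ile3, Val4, Val6.

1, 3, 4, 6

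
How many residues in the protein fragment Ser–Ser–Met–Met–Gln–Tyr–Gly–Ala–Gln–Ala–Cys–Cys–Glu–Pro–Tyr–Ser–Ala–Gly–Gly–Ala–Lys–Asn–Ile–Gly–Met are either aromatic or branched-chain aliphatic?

3

Aromatic: F, W, Y. Branched-chain aliphatic: I, L, V.
Aromatic residues here: Tyr6, Tyr15 (2).
Branched-chain aliphatic residues here: Ile23 (1).
The two groups share no amino acid, so total = 2 + 1 = 3.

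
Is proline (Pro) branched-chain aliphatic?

V, L, and I make up the branched-chain aliphatic group.
Proline is not in this group.

No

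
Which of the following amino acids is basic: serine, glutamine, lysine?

The basic amino acids are Lys (K), Arg (R), and His (H).
Of the listed options, only lysine belongs to this group.

lysine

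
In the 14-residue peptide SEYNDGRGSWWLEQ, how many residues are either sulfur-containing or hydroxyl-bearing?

3

Sulfur-containing: C, M. Hydroxyl-bearing: S, T, Y.
Sulfur-containing residues here: none (0).
Hydroxyl-bearing residues here: S1, Y3, S9 (3).
The two groups share no amino acid, so total = 0 + 3 = 3.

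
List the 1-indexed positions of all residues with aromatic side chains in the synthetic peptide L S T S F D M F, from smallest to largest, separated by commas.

5, 8

F, W, and Y each carry an aromatic ring on the side chain.
Matching residues: F5, F8.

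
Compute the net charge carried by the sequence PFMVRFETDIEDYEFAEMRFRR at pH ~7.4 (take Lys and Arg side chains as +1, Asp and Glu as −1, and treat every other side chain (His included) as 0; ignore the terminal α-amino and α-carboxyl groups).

-2

Positive (K, R): R5, R19, R21, R22 → +4.
Negative (D, E): E7, D9, E11, D12, E14, E17 → −6.
Net charge = (+4) + (−6) = −2.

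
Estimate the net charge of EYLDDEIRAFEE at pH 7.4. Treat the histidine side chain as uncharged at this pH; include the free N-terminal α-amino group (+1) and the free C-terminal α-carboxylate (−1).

At pH ~7.4 the Lys and Arg side chains are protonated (+1), the Asp and Glu side chains are deprotonated (−1), and with His taken as neutral all other side chains carry no charge.
Positive (K, R): R8 → +1.
Negative (D, E): E1, D4, D5, E6, E11, E12 → −6.
The N-terminus (+1) and C-terminus (−1) cancel.
Net charge = (+1) + (−6) = −5.

-5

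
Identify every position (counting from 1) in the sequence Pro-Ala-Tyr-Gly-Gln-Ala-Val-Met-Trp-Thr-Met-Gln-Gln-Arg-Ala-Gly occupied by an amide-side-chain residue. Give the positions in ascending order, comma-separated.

5, 12, 13

Matching residues: Gln5, Gln12, Gln13.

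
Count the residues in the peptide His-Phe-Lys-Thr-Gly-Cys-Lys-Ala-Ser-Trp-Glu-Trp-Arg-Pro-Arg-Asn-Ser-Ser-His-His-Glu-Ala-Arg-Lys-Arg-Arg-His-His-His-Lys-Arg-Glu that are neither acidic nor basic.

Acidic: D, E. Basic: K, R, H. All other residues are neither.
Matching residues: Phe2, Thr4, Gly5, Cys6, Ala8, Ser9, Trp10, Trp12, Pro14, Asn16, Ser17, Ser18, Ala22.

13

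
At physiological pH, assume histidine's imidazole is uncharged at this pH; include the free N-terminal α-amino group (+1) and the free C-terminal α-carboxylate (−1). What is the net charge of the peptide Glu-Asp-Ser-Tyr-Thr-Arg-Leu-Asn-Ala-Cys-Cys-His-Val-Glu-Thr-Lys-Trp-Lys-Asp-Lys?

Near pH 7.4, K and R contribute +1 each, D and E contribute −1 each, and every other side chain (His included, as stated) is uncharged.
Positive (K, R): Arg6, Lys16, Lys18, Lys20 → +4.
Negative (D, E): Glu1, Asp2, Glu14, Asp19 → −4.
The N-terminus (+1) and C-terminus (−1) cancel.
Net charge = (+4) + (−4) = 0.

0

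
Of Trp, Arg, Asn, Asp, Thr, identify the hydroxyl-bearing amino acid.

Serine (S), threonine (T), and tyrosine (Y) each carry a hydroxyl group on the side chain.
Of the listed options, only Thr belongs to this group.

Thr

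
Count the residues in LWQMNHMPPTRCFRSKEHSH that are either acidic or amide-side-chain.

3

Acidic: D, E. Amide-side-chain: N, Q.
Acidic residues here: E17 (1).
Amide-side-chain residues here: Q3, N5 (2).
The two groups share no amino acid, so total = 1 + 2 = 3.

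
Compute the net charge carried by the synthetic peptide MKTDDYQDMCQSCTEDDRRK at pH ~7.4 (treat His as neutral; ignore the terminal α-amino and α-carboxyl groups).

Near pH 7.4, K and R contribute +1 each, D and E contribute −1 each, and every other side chain (His included, as stated) is uncharged.
Positive (K, R): K2, R18, R19, K20 → +4.
Negative (D, E): D4, D5, D8, E15, D16, D17 → −6.
Net charge = (+4) + (−6) = −2.

-2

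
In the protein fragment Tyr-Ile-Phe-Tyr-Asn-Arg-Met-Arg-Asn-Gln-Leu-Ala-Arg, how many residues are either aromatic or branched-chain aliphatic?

Aromatic: F, W, Y. Branched-chain aliphatic: I, L, V.
Aromatic residues here: Tyr1, Phe3, Tyr4 (3).
Branched-chain aliphatic residues here: Ile2, Leu11 (2).
The two groups share no amino acid, so total = 3 + 2 = 5.

5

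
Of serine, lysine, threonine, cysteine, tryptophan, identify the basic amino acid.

lysine

K, R, and H are the three residues with basic side chains (ε-amine, guanidinium, and imidazole respectively).
Of the listed options, only lysine belongs to this group.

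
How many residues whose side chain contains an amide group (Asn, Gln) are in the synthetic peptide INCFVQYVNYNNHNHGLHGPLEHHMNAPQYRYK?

Matching residues: N2, Q6, N9, N11, N12, N14, N26, Q29.

8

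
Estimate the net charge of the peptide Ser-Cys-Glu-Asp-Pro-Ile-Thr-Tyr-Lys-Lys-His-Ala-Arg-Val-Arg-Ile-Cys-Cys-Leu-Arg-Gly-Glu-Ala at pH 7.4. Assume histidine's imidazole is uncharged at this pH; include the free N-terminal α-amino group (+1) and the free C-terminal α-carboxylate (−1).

The side chains ionized at physiological pH are Lys/Arg (+1) and Asp/Glu (−1); with His treated as neutral, nothing else contributes.
Positive (K, R): Lys9, Lys10, Arg13, Arg15, Arg20 → +5.
Negative (D, E): Glu3, Asp4, Glu22 → −3.
The N-terminus (+1) and C-terminus (−1) cancel.
Net charge = (+5) + (−3) = +2.

+2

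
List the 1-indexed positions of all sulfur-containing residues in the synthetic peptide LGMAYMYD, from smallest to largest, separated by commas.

3, 6

Cysteine (C, thiol) and methionine (M, thioether) are the two sulfur-containing amino acids.
Matching residues: M3, M6.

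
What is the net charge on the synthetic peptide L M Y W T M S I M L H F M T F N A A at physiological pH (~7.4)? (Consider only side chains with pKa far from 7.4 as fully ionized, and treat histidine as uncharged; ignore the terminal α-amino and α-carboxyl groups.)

Near pH 7.4, K and R contribute +1 each, D and E contribute −1 each, and every other side chain (His included, as stated) is uncharged.
Positive (K, R): none → +0.
Negative (D, E): none → −0.
Net charge = (+0) + (−0) = 0.

0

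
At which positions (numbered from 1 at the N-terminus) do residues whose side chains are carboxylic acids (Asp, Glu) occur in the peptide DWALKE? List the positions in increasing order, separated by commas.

Matching residues: D1, E6.

1, 6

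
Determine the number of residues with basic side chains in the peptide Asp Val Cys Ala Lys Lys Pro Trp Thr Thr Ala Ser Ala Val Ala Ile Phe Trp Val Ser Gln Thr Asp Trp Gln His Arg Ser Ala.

K, R, and H are the three residues with basic side chains (ε-amine, guanidinium, and imidazole respectively).
Matching residues: Lys5, Lys6, His26, Arg27.

4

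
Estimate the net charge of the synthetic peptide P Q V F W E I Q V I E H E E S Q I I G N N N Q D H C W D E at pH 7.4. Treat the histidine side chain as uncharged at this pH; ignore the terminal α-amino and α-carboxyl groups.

At pH ~7.4 the Lys and Arg side chains are protonated (+1), the Asp and Glu side chains are deprotonated (−1), and with His taken as neutral all other side chains carry no charge.
Positive (K, R): none → +0.
Negative (D, E): E6, E11, E13, E14, D24, D28, E29 → −7.
Net charge = (+0) + (−7) = −7.

-7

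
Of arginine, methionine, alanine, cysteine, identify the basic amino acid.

arginine

K, R, and H are the three residues with basic side chains (ε-amine, guanidinium, and imidazole respectively).
Of the listed options, only arginine belongs to this group.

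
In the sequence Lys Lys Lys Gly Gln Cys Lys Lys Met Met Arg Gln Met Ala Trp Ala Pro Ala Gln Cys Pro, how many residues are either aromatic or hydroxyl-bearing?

Aromatic: F, W, Y. Hydroxyl-bearing: S, T, Y.
Aromatic residues here: Trp15 (1).
Hydroxyl-bearing residues here: none (0).
(Y belongs to both groups, but none appear in this sequence.) Total = 1 + 0 = 1.

1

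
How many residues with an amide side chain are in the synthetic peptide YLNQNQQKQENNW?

8

Asparagine (N) and glutamine (Q) have uncharged amide side chains.
Matching residues: N3, Q4, N5, Q6, Q7, Q9, N11, N12.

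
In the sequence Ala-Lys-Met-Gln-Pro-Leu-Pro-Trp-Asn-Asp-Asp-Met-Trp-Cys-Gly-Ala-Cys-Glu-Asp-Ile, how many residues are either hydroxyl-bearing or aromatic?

2

Hydroxyl-bearing: S, T, Y. Aromatic: F, W, Y.
Hydroxyl-bearing residues here: none (0).
Aromatic residues here: Trp8, Trp13 (2).
(Y belongs to both groups, but none appear in this sequence.) Total = 0 + 2 = 2.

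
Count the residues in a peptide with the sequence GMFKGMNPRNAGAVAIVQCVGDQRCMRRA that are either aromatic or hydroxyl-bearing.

1

Aromatic: F, W, Y. Hydroxyl-bearing: S, T, Y.
Aromatic residues here: F3 (1).
Hydroxyl-bearing residues here: none (0).
(Y belongs to both groups, but none appear in this sequence.) Total = 1 + 0 = 1.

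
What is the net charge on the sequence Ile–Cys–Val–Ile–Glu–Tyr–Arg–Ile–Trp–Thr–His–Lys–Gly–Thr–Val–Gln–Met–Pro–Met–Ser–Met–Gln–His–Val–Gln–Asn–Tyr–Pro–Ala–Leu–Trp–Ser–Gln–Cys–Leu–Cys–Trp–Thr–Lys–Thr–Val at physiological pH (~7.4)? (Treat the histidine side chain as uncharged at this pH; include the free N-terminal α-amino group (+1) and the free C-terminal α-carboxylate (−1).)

+2

At pH ~7.4 the Lys and Arg side chains are protonated (+1), the Asp and Glu side chains are deprotonated (−1), and with His taken as neutral all other side chains carry no charge.
Positive (K, R): Arg7, Lys12, Lys39 → +3.
Negative (D, E): Glu5 → −1.
The N-terminus (+1) and C-terminus (−1) cancel.
Net charge = (+3) + (−1) = +2.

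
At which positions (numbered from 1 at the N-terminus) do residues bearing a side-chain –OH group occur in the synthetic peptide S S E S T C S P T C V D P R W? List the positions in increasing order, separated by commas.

1, 2, 4, 5, 7, 9

The –OH-bearing residues are Ser, Thr (aliphatic alcohols), and Tyr (phenol).
Matching residues: S1, S2, S4, T5, S7, T9.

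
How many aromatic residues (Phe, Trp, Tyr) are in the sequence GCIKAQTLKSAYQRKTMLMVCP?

1

Matching residues: Y12.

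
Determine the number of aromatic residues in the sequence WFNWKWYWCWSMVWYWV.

Phenylalanine (F), tryptophan (W), and tyrosine (Y) have aromatic ring side chains.
Matching residues: W1, F2, W4, W6, Y7, W8, W10, W14, Y15, W16.

10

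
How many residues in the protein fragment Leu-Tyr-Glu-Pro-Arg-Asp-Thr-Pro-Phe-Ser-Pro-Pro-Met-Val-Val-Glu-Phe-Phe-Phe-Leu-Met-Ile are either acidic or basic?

4

Acidic: D, E. Basic: H, K, R.
Acidic residues here: Glu3, Asp6, Glu16 (3).
Basic residues here: Arg5 (1).
The two groups share no amino acid, so total = 3 + 1 = 4.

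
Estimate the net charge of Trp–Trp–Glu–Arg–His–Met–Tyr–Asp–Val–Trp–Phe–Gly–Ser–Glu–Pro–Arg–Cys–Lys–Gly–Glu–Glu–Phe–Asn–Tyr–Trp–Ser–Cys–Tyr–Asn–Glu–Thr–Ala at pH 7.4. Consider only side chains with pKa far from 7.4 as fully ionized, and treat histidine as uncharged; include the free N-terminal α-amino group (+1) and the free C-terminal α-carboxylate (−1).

At pH ~7.4 the Lys and Arg side chains are protonated (+1), the Asp and Glu side chains are deprotonated (−1), and with His taken as neutral all other side chains carry no charge.
Positive (K, R): Arg4, Arg16, Lys18 → +3.
Negative (D, E): Glu3, Asp8, Glu14, Glu20, Glu21, Glu30 → −6.
The N-terminus (+1) and C-terminus (−1) cancel.
Net charge = (+3) + (−6) = −3.

-3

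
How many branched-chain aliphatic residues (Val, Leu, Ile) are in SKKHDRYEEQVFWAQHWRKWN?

1

Matching residues: V11.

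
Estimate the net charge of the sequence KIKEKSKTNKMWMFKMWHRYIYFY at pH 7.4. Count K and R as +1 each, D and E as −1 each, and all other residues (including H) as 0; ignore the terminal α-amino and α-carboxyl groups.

+6

Positive (K, R): K1, K3, K5, K7, K10, K15, R19 → +7.
Negative (D, E): E4 → −1.
Net charge = (+7) + (−1) = +6.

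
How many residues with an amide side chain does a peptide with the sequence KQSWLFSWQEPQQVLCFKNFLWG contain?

5

Asparagine (N) and glutamine (Q) have uncharged amide side chains.
Matching residues: Q2, Q9, Q12, Q13, N19.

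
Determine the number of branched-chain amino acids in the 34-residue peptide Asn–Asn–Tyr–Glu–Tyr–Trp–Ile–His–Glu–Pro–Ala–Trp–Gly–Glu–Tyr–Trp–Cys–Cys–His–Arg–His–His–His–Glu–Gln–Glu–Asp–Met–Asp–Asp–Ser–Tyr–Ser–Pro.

Valine (V), leucine (L), and isoleucine (I) are the branched-chain amino acids.
Matching residues: Ile7.

1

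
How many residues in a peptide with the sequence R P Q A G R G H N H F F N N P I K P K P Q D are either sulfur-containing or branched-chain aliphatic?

1

Sulfur-containing: C, M. Branched-chain aliphatic: I, L, V.
Sulfur-containing residues here: none (0).
Branched-chain aliphatic residues here: I16 (1).
The two groups share no amino acid, so total = 0 + 1 = 1.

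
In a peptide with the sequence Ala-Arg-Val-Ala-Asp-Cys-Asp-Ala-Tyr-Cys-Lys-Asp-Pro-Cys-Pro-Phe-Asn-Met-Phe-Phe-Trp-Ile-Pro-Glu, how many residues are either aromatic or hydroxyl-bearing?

5

Aromatic: F, W, Y. Hydroxyl-bearing: S, T, Y.
Aromatic residues here: Tyr9, Phe16, Phe19, Phe20, Trp21 (5).
Hydroxyl-bearing residues here: Tyr9 (1).
Y is in both groups, so the 1 Y residue must not be double-counted.
Total = 5 + 1 − 1 = 5.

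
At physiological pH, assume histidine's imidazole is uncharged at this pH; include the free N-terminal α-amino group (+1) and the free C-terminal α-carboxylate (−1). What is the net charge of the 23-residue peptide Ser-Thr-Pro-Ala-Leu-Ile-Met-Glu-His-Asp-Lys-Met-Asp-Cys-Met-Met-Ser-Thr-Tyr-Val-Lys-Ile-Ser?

The side chains ionized at physiological pH are Lys/Arg (+1) and Asp/Glu (−1); with His treated as neutral, nothing else contributes.
Positive (K, R): Lys11, Lys21 → +2.
Negative (D, E): Glu8, Asp10, Asp13 → −3.
The N-terminus (+1) and C-terminus (−1) cancel.
Net charge = (+2) + (−3) = −1.

-1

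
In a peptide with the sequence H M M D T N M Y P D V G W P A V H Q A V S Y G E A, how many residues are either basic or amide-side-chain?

4

Basic: H, K, R. Amide-side-chain: N, Q.
Basic residues here: H1, H17 (2).
Amide-side-chain residues here: N6, Q18 (2).
The two groups share no amino acid, so total = 2 + 2 = 4.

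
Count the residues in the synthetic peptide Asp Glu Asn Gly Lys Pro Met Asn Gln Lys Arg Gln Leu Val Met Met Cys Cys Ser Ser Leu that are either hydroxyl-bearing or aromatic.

Hydroxyl-bearing: S, T, Y. Aromatic: F, W, Y.
Hydroxyl-bearing residues here: Ser19, Ser20 (2).
Aromatic residues here: none (0).
(Y belongs to both groups, but none appear in this sequence.) Total = 2 + 0 = 2.

2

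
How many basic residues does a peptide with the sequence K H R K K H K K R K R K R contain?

K, R, and H are the three residues with basic side chains (ε-amine, guanidinium, and imidazole respectively).
Matching residues: K1, H2, R3, K4, K5, H6, K7, K8, R9, K10, R11, K12, R13.

13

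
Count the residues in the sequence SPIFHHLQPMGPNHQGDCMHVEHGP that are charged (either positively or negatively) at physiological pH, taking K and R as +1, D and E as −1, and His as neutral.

Charged side chains at pH ~7.4: K, R (positive); D, E (negative).
Matching residues: D17, E22.

2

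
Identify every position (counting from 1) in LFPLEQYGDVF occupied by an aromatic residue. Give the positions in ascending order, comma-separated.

Phenylalanine (F), tryptophan (W), and tyrosine (Y) have aromatic ring side chains.
Matching residues: F2, Y7, F11.

2, 7, 11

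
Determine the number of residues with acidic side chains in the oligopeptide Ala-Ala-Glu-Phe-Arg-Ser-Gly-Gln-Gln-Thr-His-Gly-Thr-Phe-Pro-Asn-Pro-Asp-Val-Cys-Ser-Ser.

The acidic residues are Asp (D) and Glu (E), whose side chains end in a carboxylate group.
Matching residues: Glu3, Asp18.

2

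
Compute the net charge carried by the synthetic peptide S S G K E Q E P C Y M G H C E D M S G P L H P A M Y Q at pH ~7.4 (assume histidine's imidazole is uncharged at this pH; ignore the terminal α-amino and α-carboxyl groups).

At pH ~7.4 the Lys and Arg side chains are protonated (+1), the Asp and Glu side chains are deprotonated (−1), and with His taken as neutral all other side chains carry no charge.
Positive (K, R): K4 → +1.
Negative (D, E): E5, E7, E15, D16 → −4.
Net charge = (+1) + (−4) = −3.

-3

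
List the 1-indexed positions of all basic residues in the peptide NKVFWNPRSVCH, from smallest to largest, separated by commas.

Lysine (K), arginine (R), and histidine (H) have basic, nitrogen-containing side chains.
Matching residues: K2, R8, H12.

2, 8, 12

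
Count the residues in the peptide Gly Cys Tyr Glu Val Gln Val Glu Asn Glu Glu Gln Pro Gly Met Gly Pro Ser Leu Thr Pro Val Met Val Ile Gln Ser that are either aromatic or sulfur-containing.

4

Aromatic: F, W, Y. Sulfur-containing: C, M.
Aromatic residues here: Tyr3 (1).
Sulfur-containing residues here: Cys2, Met15, Met23 (3).
The two groups share no amino acid, so total = 1 + 3 = 4.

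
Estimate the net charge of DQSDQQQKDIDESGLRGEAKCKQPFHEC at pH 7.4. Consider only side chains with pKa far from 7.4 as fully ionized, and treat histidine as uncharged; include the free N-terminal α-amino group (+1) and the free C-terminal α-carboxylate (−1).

At pH ~7.4 the Lys and Arg side chains are protonated (+1), the Asp and Glu side chains are deprotonated (−1), and with His taken as neutral all other side chains carry no charge.
Positive (K, R): K8, R16, K20, K22 → +4.
Negative (D, E): D1, D4, D9, D11, E12, E18, E27 → −7.
The N-terminus (+1) and C-terminus (−1) cancel.
Net charge = (+4) + (−7) = −3.

-3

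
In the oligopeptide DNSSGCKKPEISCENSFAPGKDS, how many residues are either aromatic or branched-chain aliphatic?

Aromatic: F, W, Y. Branched-chain aliphatic: I, L, V.
Aromatic residues here: F17 (1).
Branched-chain aliphatic residues here: I11 (1).
The two groups share no amino acid, so total = 1 + 1 = 2.

2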